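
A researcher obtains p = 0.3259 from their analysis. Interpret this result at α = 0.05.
Since p = 0.3259 > α = 0.05, fail to reject H₀.
There is insufficient evidence to reject the null hypothesis; the result is not statistically significant at the 0.05 level.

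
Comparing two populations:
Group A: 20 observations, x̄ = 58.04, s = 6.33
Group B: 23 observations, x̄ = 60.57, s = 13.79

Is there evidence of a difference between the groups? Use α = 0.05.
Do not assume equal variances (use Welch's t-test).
Welch's two-sample t-test:
H₀: μ₁ = μ₂
H₁: μ₁ ≠ μ₂
s₁²/n₁ = 6.33²/20 = 2.0034,  s₂²/n₂ = 13.79²/23 = 8.2680
SE = √(s₁²/n₁ + s₂²/n₂) = √(2.0034 + 8.2680) = 3.2049
df (Welch-Satterthwaite) = (s₁²/n₁ + s₂²/n₂)² / [(s₁²/n₁)²/(n₁-1) + (s₂²/n₂)²/(n₂-1)] ≈ 31.79
t = (x̄₁ - x̄₂) / SE = (58.04 - 60.57) / 3.2049 = -2.53 / 3.2049 = -0.789
p-value = 0.4357

Since p-value > α = 0.05, we fail to reject H₀.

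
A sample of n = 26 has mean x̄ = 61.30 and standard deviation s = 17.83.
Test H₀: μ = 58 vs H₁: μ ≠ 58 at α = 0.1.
One-sample t-test:
H₀: μ = 58
H₁: μ ≠ 58
df = n - 1 = 25
t = (x̄ - μ₀) / (s/√n) = (61.30 - 58) / (17.83/√26) = 0.944
p-value = 0.3543

Since p-value > α = 0.1, we fail to reject H₀.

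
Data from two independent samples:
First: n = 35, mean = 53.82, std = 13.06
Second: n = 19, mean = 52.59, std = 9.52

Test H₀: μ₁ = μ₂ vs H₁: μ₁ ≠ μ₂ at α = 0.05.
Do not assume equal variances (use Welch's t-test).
Welch's two-sample t-test:
H₀: μ₁ = μ₂
H₁: μ₁ ≠ μ₂
s₁²/n₁ = 13.06²/35 = 4.8732,  s₂²/n₂ = 9.52²/19 = 4.7700
SE = √(s₁²/n₁ + s₂²/n₂) = √(4.8732 + 4.7700) = 3.1054
df (Welch-Satterthwaite) = (s₁²/n₁ + s₂²/n₂)² / [(s₁²/n₁)²/(n₁-1) + (s₂²/n₂)²/(n₂-1)] ≈ 47.38
t = (x̄₁ - x̄₂) / SE = (53.82 - 52.59) / 3.1054 = 1.23 / 3.1054 = 0.396
p-value = 0.6938

Since p-value > α = 0.05, we fail to reject H₀.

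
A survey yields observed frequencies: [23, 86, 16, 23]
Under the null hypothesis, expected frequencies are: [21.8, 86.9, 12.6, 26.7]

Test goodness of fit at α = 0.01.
Chi-square goodness of fit test:
H₀: observed counts match expected distribution
H₁: observed counts differ from expected distribution
df = k - 1 = 3
χ² = Σ(O - E)²/E
   = (23 - 21.8)²/21.8 + (86 - 86.9)²/86.9 + (16 - 12.6)²/12.6 + (23 - 26.7)²/26.7
   = 0.066 + 0.009 + 0.917 + 0.513
   = 1.51
p-value = 0.6810

Since p-value > α = 0.01, we fail to reject H₀.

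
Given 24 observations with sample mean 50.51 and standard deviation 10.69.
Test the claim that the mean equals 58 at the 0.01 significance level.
One-sample t-test:
H₀: μ = 58
H₁: μ ≠ 58
df = n - 1 = 23
t = (x̄ - μ₀) / (s/√n) = (50.51 - 58) / (10.69/√24) = -3.432
p-value = 0.0023

Since p-value < α = 0.01, we reject H₀.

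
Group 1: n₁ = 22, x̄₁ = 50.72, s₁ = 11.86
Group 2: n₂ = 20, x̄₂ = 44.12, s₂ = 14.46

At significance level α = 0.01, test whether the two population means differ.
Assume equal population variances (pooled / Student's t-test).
Student's two-sample t-test (equal variances):
H₀: μ₁ = μ₂
H₁: μ₁ ≠ μ₂
df = n₁ + n₂ - 2 = 40
Pooled variance s_p² = [(n₁-1)s₁² + (n₂-1)s₂²] / (n₁ + n₂ - 2) = [(21)(11.86²) + (19)(14.46²)] / 40 = 173.1648
SE = √(s_p²(1/n₁ + 1/n₂)) = √(173.1648 × (1/22 + 1/20)) = 4.0656
t = (x̄₁ - x̄₂) / SE = (50.72 - 44.12) / 4.0656 = 6.60 / 4.0656 = 1.623
p-value = 0.1124

Since p-value > α = 0.01, we fail to reject H₀.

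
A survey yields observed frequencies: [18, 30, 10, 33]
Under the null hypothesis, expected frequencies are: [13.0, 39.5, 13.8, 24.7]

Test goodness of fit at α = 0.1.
Chi-square goodness of fit test:
H₀: observed counts match expected distribution
H₁: observed counts differ from expected distribution
df = k - 1 = 3
χ² = Σ(O - E)²/E
   = (18 - 13.0)²/13.0 + (30 - 39.5)²/39.5 + (10 - 13.8)²/13.8 + (33 - 24.7)²/24.7
   = 1.923 + 2.285 + 1.046 + 2.789
   = 8.04
p-value = 0.0451

Since p-value < α = 0.1, we reject H₀.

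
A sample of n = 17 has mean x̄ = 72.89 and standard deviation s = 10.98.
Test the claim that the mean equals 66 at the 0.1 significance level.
One-sample t-test:
H₀: μ = 66
H₁: μ ≠ 66
df = n - 1 = 16
t = (x̄ - μ₀) / (s/√n) = (72.89 - 66) / (10.98/√17) = 2.587
p-value = 0.0198

Since p-value < α = 0.1, we reject H₀.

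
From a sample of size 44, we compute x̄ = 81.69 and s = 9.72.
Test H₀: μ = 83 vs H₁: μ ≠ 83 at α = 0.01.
One-sample t-test:
H₀: μ = 83
H₁: μ ≠ 83
df = n - 1 = 43
t = (x̄ - μ₀) / (s/√n) = (81.69 - 83) / (9.72/√44) = -0.894
p-value = 0.3763

Since p-value > α = 0.01, we fail to reject H₀.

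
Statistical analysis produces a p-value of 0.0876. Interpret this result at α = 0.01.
Since p = 0.0876 > α = 0.01, fail to reject H₀.
There is insufficient evidence to reject the null hypothesis; the result is not statistically significant at the 0.01 level.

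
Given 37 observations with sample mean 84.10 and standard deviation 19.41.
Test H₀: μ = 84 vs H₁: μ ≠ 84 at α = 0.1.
One-sample t-test:
H₀: μ = 84
H₁: μ ≠ 84
df = n - 1 = 36
t = (x̄ - μ₀) / (s/√n) = (84.10 - 84) / (19.41/√37) = 0.031
p-value = 0.9752

Since p-value > α = 0.1, we fail to reject H₀.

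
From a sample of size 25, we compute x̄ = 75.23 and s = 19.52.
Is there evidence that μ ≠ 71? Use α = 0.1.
One-sample t-test:
H₀: μ = 71
H₁: μ ≠ 71
df = n - 1 = 24
t = (x̄ - μ₀) / (s/√n) = (75.23 - 71) / (19.52/√25) = 1.084
p-value = 0.2894

Since p-value > α = 0.1, we fail to reject H₀.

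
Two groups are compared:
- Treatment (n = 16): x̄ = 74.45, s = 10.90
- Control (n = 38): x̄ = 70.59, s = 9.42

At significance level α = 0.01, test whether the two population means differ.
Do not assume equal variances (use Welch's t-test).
Welch's two-sample t-test:
H₀: μ₁ = μ₂
H₁: μ₁ ≠ μ₂
s₁²/n₁ = 10.90²/16 = 7.4256,  s₂²/n₂ = 9.42²/38 = 2.3352
SE = √(s₁²/n₁ + s₂²/n₂) = √(7.4256 + 2.3352) = 3.1242
df (Welch-Satterthwaite) = (s₁²/n₁ + s₂²/n₂)² / [(s₁²/n₁)²/(n₁-1) + (s₂²/n₂)²/(n₂-1)] ≈ 24.92
t = (x̄₁ - x̄₂) / SE = (74.45 - 70.59) / 3.1242 = 3.86 / 3.1242 = 1.236
p-value = 0.2282

Since p-value > α = 0.01, we fail to reject H₀.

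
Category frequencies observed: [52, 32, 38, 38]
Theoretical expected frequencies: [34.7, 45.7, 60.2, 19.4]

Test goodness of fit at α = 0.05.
Chi-square goodness of fit test:
H₀: observed counts match expected distribution
H₁: observed counts differ from expected distribution
df = k - 1 = 3
χ² = Σ(O - E)²/E
   = (52 - 34.7)²/34.7 + (32 - 45.7)²/45.7 + (38 - 60.2)²/60.2 + (38 - 19.4)²/19.4
   = 8.625 + 4.107 + 8.187 + 17.833
   = 38.75
p-value < 0.0001

Since p-value < α = 0.05, we reject H₀.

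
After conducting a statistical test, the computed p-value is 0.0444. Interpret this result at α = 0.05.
Since p = 0.0444 < α = 0.05, reject H₀.
There is sufficient evidence to reject the null hypothesis; the result is statistically significant at the 0.05 level.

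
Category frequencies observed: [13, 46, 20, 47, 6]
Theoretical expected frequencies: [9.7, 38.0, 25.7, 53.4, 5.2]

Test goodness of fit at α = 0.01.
Chi-square goodness of fit test:
H₀: observed counts match expected distribution
H₁: observed counts differ from expected distribution
df = k - 1 = 4
χ² = Σ(O - E)²/E
   = (13 - 9.7)²/9.7 + (46 - 38.0)²/38.0 + (20 - 25.7)²/25.7 + (47 - 53.4)²/53.4 + (6 - 5.2)²/5.2
   = 1.123 + 1.684 + 1.264 + 0.767 + 0.123
   = 4.96
p-value = 0.2913

Since p-value > α = 0.01, we fail to reject H₀.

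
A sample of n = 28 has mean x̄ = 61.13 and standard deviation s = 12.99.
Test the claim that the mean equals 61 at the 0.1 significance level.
One-sample t-test:
H₀: μ = 61
H₁: μ ≠ 61
df = n - 1 = 27
t = (x̄ - μ₀) / (s/√n) = (61.13 - 61) / (12.99/√28) = 0.053
p-value = 0.9582

Since p-value > α = 0.1, we fail to reject H₀.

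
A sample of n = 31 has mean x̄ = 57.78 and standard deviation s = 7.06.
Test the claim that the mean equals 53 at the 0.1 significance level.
One-sample t-test:
H₀: μ = 53
H₁: μ ≠ 53
df = n - 1 = 30
t = (x̄ - μ₀) / (s/√n) = (57.78 - 53) / (7.06/√31) = 3.770
p-value = 0.0007

Since p-value < α = 0.1, we reject H₀.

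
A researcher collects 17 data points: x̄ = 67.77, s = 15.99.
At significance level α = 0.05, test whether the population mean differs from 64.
One-sample t-test:
H₀: μ = 64
H₁: μ ≠ 64
df = n - 1 = 16
t = (x̄ - μ₀) / (s/√n) = (67.77 - 64) / (15.99/√17) = 0.972
p-value = 0.3455

Since p-value > α = 0.05, we fail to reject H₀.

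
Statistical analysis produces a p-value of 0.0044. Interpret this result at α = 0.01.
Since p = 0.0044 < α = 0.01, reject H₀.
There is sufficient evidence to reject the null hypothesis; the result is statistically significant at the 0.01 level.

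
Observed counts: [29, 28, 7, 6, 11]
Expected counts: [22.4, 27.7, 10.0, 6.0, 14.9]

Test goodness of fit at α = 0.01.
Chi-square goodness of fit test:
H₀: observed counts match expected distribution
H₁: observed counts differ from expected distribution
df = k - 1 = 4
χ² = Σ(O - E)²/E
   = (29 - 22.4)²/22.4 + (28 - 27.7)²/27.7 + (7 - 10.0)²/10.0 + (6 - 6.0)²/6.0 + (11 - 14.9)²/14.9
   = 1.945 + 0.003 + 0.900 + 0.000 + 1.021
   = 3.87
p-value = 0.4241

Since p-value > α = 0.01, we fail to reject H₀.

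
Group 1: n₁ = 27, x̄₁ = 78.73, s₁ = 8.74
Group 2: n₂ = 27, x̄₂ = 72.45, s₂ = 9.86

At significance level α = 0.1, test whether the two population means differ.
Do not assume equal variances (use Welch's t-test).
Welch's two-sample t-test:
H₀: μ₁ = μ₂
H₁: μ₁ ≠ μ₂
s₁²/n₁ = 8.74²/27 = 2.8292,  s₂²/n₂ = 9.86²/27 = 3.6007
SE = √(s₁²/n₁ + s₂²/n₂) = √(2.8292 + 3.6007) = 2.5357
df (Welch-Satterthwaite) = (s₁²/n₁ + s₂²/n₂)² / [(s₁²/n₁)²/(n₁-1) + (s₂²/n₂)²/(n₂-1)] ≈ 51.26
t = (x̄₁ - x̄₂) / SE = (78.73 - 72.45) / 2.5357 = 6.28 / 2.5357 = 2.477
p-value = 0.0166

Since p-value < α = 0.1, we reject H₀.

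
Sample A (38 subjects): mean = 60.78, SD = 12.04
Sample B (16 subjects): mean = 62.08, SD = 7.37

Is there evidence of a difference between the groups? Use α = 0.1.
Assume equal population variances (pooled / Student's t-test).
Student's two-sample t-test (equal variances):
H₀: μ₁ = μ₂
H₁: μ₁ ≠ μ₂
df = n₁ + n₂ - 2 = 52
Pooled variance s_p² = [(n₁-1)s₁² + (n₂-1)s₂²] / (n₁ + n₂ - 2) = [(37)(12.04²) + (15)(7.37²)] / 52 = 118.8141
SE = √(s_p²(1/n₁ + 1/n₂)) = √(118.8141 × (1/38 + 1/16)) = 3.2485
t = (x̄₁ - x̄₂) / SE = (60.78 - 62.08) / 3.2485 = -1.30 / 3.2485 = -0.400
p-value = 0.6907

Since p-value > α = 0.1, we fail to reject H₀.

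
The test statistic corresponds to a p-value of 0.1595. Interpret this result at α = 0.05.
Since p = 0.1595 > α = 0.05, fail to reject H₀.
There is insufficient evidence to reject the null hypothesis; the result is not statistically significant at the 0.05 level.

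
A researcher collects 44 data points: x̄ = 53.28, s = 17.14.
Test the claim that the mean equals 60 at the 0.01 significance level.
One-sample t-test:
H₀: μ = 60
H₁: μ ≠ 60
df = n - 1 = 43
t = (x̄ - μ₀) / (s/√n) = (53.28 - 60) / (17.14/√44) = -2.601
p-value = 0.0127

Since p-value > α = 0.01, we fail to reject H₀.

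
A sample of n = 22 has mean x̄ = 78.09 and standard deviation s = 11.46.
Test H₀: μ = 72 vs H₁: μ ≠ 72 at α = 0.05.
One-sample t-test:
H₀: μ = 72
H₁: μ ≠ 72
df = n - 1 = 21
t = (x̄ - μ₀) / (s/√n) = (78.09 - 72) / (11.46/√22) = 2.493
p-value = 0.0211

Since p-value < α = 0.05, we reject H₀.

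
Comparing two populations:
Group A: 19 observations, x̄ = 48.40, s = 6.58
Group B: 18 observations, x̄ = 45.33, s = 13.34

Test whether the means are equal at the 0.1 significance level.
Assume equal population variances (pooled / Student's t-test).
Student's two-sample t-test (equal variances):
H₀: μ₁ = μ₂
H₁: μ₁ ≠ μ₂
df = n₁ + n₂ - 2 = 35
Pooled variance s_p² = [(n₁-1)s₁² + (n₂-1)s₂²] / (n₁ + n₂ - 2) = [(18)(6.58²) + (17)(13.34²)] / 35 = 108.7023
SE = √(s_p²(1/n₁ + 1/n₂)) = √(108.7023 × (1/19 + 1/18)) = 3.4293
t = (x̄₁ - x̄₂) / SE = (48.40 - 45.33) / 3.4293 = 3.07 / 3.4293 = 0.895
p-value = 0.3768

Since p-value > α = 0.1, we fail to reject H₀.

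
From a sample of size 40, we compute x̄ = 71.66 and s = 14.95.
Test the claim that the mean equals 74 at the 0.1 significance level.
One-sample t-test:
H₀: μ = 74
H₁: μ ≠ 74
df = n - 1 = 39
t = (x̄ - μ₀) / (s/√n) = (71.66 - 74) / (14.95/√40) = -0.990
p-value = 0.3283

Since p-value > α = 0.1, we fail to reject H₀.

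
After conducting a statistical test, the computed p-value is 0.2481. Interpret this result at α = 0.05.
Since p = 0.2481 > α = 0.05, fail to reject H₀.
There is insufficient evidence to reject the null hypothesis; the result is not statistically significant at the 0.05 level.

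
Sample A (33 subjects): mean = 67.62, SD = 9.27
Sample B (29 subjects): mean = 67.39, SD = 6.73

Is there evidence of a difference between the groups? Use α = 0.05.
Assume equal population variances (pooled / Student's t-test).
Student's two-sample t-test (equal variances):
H₀: μ₁ = μ₂
H₁: μ₁ ≠ μ₂
df = n₁ + n₂ - 2 = 60
Pooled variance s_p² = [(n₁-1)s₁² + (n₂-1)s₂²] / (n₁ + n₂ - 2) = [(32)(9.27²) + (28)(6.73²)] / 60 = 66.9676
SE = √(s_p²(1/n₁ + 1/n₂)) = √(66.9676 × (1/33 + 1/29)) = 2.0829
t = (x̄₁ - x̄₂) / SE = (67.62 - 67.39) / 2.0829 = 0.23 / 2.0829 = 0.110
p-value = 0.9124

Since p-value > α = 0.05, we fail to reject H₀.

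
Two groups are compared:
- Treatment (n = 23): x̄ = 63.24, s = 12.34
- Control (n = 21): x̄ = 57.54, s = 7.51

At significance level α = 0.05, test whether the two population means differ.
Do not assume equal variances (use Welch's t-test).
Welch's two-sample t-test:
H₀: μ₁ = μ₂
H₁: μ₁ ≠ μ₂
s₁²/n₁ = 12.34²/23 = 6.6207,  s₂²/n₂ = 7.51²/21 = 2.6857
SE = √(s₁²/n₁ + s₂²/n₂) = √(6.6207 + 2.6857) = 3.0506
df (Welch-Satterthwaite) = (s₁²/n₁ + s₂²/n₂)² / [(s₁²/n₁)²/(n₁-1) + (s₂²/n₂)²/(n₂-1)] ≈ 36.81
t = (x̄₁ - x̄₂) / SE = (63.24 - 57.54) / 3.0506 = 5.70 / 3.0506 = 1.868
p-value = 0.0697

Since p-value > α = 0.05, we fail to reject H₀.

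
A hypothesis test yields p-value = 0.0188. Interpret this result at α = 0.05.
Since p = 0.0188 < α = 0.05, reject H₀.
There is sufficient evidence to reject the null hypothesis; the result is statistically significant at the 0.05 level.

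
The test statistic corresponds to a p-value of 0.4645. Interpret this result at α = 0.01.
Since p = 0.4645 > α = 0.01, fail to reject H₀.
There is insufficient evidence to reject the null hypothesis; the result is not statistically significant at the 0.01 level.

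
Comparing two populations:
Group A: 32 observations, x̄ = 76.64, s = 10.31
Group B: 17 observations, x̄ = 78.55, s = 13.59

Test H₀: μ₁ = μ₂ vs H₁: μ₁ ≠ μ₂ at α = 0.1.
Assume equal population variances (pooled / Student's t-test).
Student's two-sample t-test (equal variances):
H₀: μ₁ = μ₂
H₁: μ₁ ≠ μ₂
df = n₁ + n₂ - 2 = 47
Pooled variance s_p² = [(n₁-1)s₁² + (n₂-1)s₂²] / (n₁ + n₂ - 2) = [(31)(10.31²) + (16)(13.59²)] / 47 = 132.9827
SE = √(s_p²(1/n₁ + 1/n₂)) = √(132.9827 × (1/32 + 1/17)) = 3.4610
t = (x̄₁ - x̄₂) / SE = (76.64 - 78.55) / 3.4610 = -1.91 / 3.4610 = -0.552
p-value = 0.5837

Since p-value > α = 0.1, we fail to reject H₀.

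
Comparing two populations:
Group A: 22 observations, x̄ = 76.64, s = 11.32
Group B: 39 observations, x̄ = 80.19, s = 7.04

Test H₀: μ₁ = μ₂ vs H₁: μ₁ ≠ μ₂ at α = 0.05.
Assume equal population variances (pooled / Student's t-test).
Student's two-sample t-test (equal variances):
H₀: μ₁ = μ₂
H₁: μ₁ ≠ μ₂
df = n₁ + n₂ - 2 = 59
Pooled variance s_p² = [(n₁-1)s₁² + (n₂-1)s₂²] / (n₁ + n₂ - 2) = [(21)(11.32²) + (38)(7.04²)] / 59 = 77.5310
SE = √(s_p²(1/n₁ + 1/n₂)) = √(77.5310 × (1/22 + 1/39)) = 2.3478
t = (x̄₁ - x̄₂) / SE = (76.64 - 80.19) / 2.3478 = -3.55 / 2.3478 = -1.512
p-value = 0.1359

Since p-value > α = 0.05, we fail to reject H₀.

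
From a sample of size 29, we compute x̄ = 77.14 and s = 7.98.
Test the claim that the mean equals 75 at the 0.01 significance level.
One-sample t-test:
H₀: μ = 75
H₁: μ ≠ 75
df = n - 1 = 28
t = (x̄ - μ₀) / (s/√n) = (77.14 - 75) / (7.98/√29) = 1.444
p-value = 0.1598

Since p-value > α = 0.01, we fail to reject H₀.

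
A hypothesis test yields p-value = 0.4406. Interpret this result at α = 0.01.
Since p = 0.4406 > α = 0.01, fail to reject H₀.
There is insufficient evidence to reject the null hypothesis; the result is not statistically significant at the 0.01 level.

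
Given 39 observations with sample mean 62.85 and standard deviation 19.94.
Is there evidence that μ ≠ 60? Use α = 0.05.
One-sample t-test:
H₀: μ = 60
H₁: μ ≠ 60
df = n - 1 = 38
t = (x̄ - μ₀) / (s/√n) = (62.85 - 60) / (19.94/√39) = 0.893
p-value = 0.3777

Since p-value > α = 0.05, we fail to reject H₀.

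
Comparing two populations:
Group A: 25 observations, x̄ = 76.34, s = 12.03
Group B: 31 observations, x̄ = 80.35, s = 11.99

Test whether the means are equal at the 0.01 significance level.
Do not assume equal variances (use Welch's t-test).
Welch's two-sample t-test:
H₀: μ₁ = μ₂
H₁: μ₁ ≠ μ₂
s₁²/n₁ = 12.03²/25 = 5.7888,  s₂²/n₂ = 11.99²/31 = 4.6374
SE = √(s₁²/n₁ + s₂²/n₂) = √(5.7888 + 4.6374) = 3.2290
df (Welch-Satterthwaite) = (s₁²/n₁ + s₂²/n₂)² / [(s₁²/n₁)²/(n₁-1) + (s₂²/n₂)²/(n₂-1)] ≈ 51.44
t = (x̄₁ - x̄₂) / SE = (76.34 - 80.35) / 3.2290 = -4.01 / 3.2290 = -1.242
p-value = 0.2199

Since p-value > α = 0.01, we fail to reject H₀.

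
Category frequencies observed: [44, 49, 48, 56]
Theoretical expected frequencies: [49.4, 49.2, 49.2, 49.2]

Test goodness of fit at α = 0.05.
Chi-square goodness of fit test:
H₀: observed counts match expected distribution
H₁: observed counts differ from expected distribution
df = k - 1 = 3
χ² = Σ(O - E)²/E
   = (44 - 49.4)²/49.4 + (49 - 49.2)²/49.2 + (48 - 49.2)²/49.2 + (56 - 49.2)²/49.2
   = 0.590 + 0.001 + 0.029 + 0.940
   = 1.56
p-value = 0.6684

Since p-value > α = 0.05, we fail to reject H₀.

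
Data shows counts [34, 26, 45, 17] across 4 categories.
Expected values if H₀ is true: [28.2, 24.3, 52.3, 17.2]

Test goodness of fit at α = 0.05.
Chi-square goodness of fit test:
H₀: observed counts match expected distribution
H₁: observed counts differ from expected distribution
df = k - 1 = 3
χ² = Σ(O - E)²/E
   = (34 - 28.2)²/28.2 + (26 - 24.3)²/24.3 + (45 - 52.3)²/52.3 + (17 - 17.2)²/17.2
   = 1.193 + 0.119 + 1.019 + 0.002
   = 2.33
p-value = 0.5062

Since p-value > α = 0.05, we fail to reject H₀.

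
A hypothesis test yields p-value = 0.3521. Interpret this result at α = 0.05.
Since p = 0.3521 > α = 0.05, fail to reject H₀.
There is insufficient evidence to reject the null hypothesis; the result is not statistically significant at the 0.05 level.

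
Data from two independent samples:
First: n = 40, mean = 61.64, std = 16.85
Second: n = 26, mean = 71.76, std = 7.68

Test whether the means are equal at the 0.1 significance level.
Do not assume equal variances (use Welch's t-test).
Welch's two-sample t-test:
H₀: μ₁ = μ₂
H₁: μ₁ ≠ μ₂
s₁²/n₁ = 16.85²/40 = 7.0981,  s₂²/n₂ = 7.68²/26 = 2.2686
SE = √(s₁²/n₁ + s₂²/n₂) = √(7.0981 + 2.2686) = 3.0605
df (Welch-Satterthwaite) = (s₁²/n₁ + s₂²/n₂)² / [(s₁²/n₁)²/(n₁-1) + (s₂²/n₂)²/(n₂-1)] ≈ 58.58
t = (x̄₁ - x̄₂) / SE = (61.64 - 71.76) / 3.0605 = -10.12 / 3.0605 = -3.307
p-value = 0.0016

Since p-value < α = 0.1, we reject H₀.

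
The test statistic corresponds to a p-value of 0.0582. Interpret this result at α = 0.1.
Since p = 0.0582 < α = 0.1, reject H₀.
There is sufficient evidence to reject the null hypothesis; the result is statistically significant at the 0.1 level.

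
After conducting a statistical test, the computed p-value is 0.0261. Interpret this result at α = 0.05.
Since p = 0.0261 < α = 0.05, reject H₀.
There is sufficient evidence to reject the null hypothesis; the result is statistically significant at the 0.05 level.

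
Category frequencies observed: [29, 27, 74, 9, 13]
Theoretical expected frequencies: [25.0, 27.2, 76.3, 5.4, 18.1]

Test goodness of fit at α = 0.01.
Chi-square goodness of fit test:
H₀: observed counts match expected distribution
H₁: observed counts differ from expected distribution
df = k - 1 = 4
χ² = Σ(O - E)²/E
   = (29 - 25.0)²/25.0 + (27 - 27.2)²/27.2 + (74 - 76.3)²/76.3 + (9 - 5.4)²/5.4 + (13 - 18.1)²/18.1
   = 0.640 + 0.001 + 0.069 + 2.400 + 1.437
   = 4.55
p-value = 0.3369

Since p-value > α = 0.01, we fail to reject H₀.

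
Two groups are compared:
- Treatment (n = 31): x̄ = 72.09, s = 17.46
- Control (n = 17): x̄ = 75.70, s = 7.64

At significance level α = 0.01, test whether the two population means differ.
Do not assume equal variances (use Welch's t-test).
Welch's two-sample t-test:
H₀: μ₁ = μ₂
H₁: μ₁ ≠ μ₂
s₁²/n₁ = 17.46²/31 = 9.8339,  s₂²/n₂ = 7.64²/17 = 3.4335
SE = √(s₁²/n₁ + s₂²/n₂) = √(9.8339 + 3.4335) = 3.6424
df (Welch-Satterthwaite) = (s₁²/n₁ + s₂²/n₂)² / [(s₁²/n₁)²/(n₁-1) + (s₂²/n₂)²/(n₂-1)] ≈ 44.45
t = (x̄₁ - x̄₂) / SE = (72.09 - 75.70) / 3.6424 = -3.61 / 3.6424 = -0.991
p-value = 0.3270

Since p-value > α = 0.01, we fail to reject H₀.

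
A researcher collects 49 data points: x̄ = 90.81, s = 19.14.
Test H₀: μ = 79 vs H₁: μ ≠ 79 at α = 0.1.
One-sample t-test:
H₀: μ = 79
H₁: μ ≠ 79
df = n - 1 = 48
t = (x̄ - μ₀) / (s/√n) = (90.81 - 79) / (19.14/√49) = 4.319
p-value = 0.0001

Since p-value < α = 0.1, we reject H₀.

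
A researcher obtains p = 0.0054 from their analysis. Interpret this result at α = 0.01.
Since p = 0.0054 < α = 0.01, reject H₀.
There is sufficient evidence to reject the null hypothesis; the result is statistically significant at the 0.01 level.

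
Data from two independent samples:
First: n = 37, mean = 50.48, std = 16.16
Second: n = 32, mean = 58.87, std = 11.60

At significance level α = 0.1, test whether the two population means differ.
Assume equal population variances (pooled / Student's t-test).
Student's two-sample t-test (equal variances):
H₀: μ₁ = μ₂
H₁: μ₁ ≠ μ₂
df = n₁ + n₂ - 2 = 67
Pooled variance s_p² = [(n₁-1)s₁² + (n₂-1)s₂²] / (n₁ + n₂ - 2) = [(36)(16.16²) + (31)(11.60²)] / 67 = 202.5761
SE = √(s_p²(1/n₁ + 1/n₂)) = √(202.5761 × (1/37 + 1/32)) = 3.4359
t = (x̄₁ - x̄₂) / SE = (50.48 - 58.87) / 3.4359 = -8.39 / 3.4359 = -2.442
p-value = 0.0173

Since p-value < α = 0.1, we reject H₀.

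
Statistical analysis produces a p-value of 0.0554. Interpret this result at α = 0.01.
Since p = 0.0554 > α = 0.01, fail to reject H₀.
There is insufficient evidence to reject the null hypothesis; the result is not statistically significant at the 0.01 level.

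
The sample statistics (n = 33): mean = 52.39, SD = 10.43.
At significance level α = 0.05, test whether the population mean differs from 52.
One-sample t-test:
H₀: μ = 52
H₁: μ ≠ 52
df = n - 1 = 32
t = (x̄ - μ₀) / (s/√n) = (52.39 - 52) / (10.43/√33) = 0.215
p-value = 0.8313

Since p-value > α = 0.05, we fail to reject H₀.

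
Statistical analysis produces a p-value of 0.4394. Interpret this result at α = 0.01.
Since p = 0.4394 > α = 0.01, fail to reject H₀.
There is insufficient evidence to reject the null hypothesis; the result is not statistically significant at the 0.01 level.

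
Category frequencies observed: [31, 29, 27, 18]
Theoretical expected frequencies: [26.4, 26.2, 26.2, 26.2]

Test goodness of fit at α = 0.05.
Chi-square goodness of fit test:
H₀: observed counts match expected distribution
H₁: observed counts differ from expected distribution
df = k - 1 = 3
χ² = Σ(O - E)²/E
   = (31 - 26.4)²/26.4 + (29 - 26.2)²/26.2 + (27 - 26.2)²/26.2 + (18 - 26.2)²/26.2
   = 0.802 + 0.299 + 0.024 + 2.566
   = 3.69
p-value = 0.2968

Since p-value > α = 0.05, we fail to reject H₀.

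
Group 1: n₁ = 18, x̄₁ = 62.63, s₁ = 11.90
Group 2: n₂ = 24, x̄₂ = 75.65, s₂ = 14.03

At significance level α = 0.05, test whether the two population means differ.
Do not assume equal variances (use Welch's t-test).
Welch's two-sample t-test:
H₀: μ₁ = μ₂
H₁: μ₁ ≠ μ₂
s₁²/n₁ = 11.90²/18 = 7.8672,  s₂²/n₂ = 14.03²/24 = 8.2017
SE = √(s₁²/n₁ + s₂²/n₂) = √(7.8672 + 8.2017) = 4.0086
df (Welch-Satterthwaite) = (s₁²/n₁ + s₂²/n₂)² / [(s₁²/n₁)²/(n₁-1) + (s₂²/n₂)²/(n₂-1)] ≈ 39.33
t = (x̄₁ - x̄₂) / SE = (62.63 - 75.65) / 4.0086 = -13.02 / 4.0086 = -3.248
p-value = 0.0024

Since p-value < α = 0.05, we reject H₀.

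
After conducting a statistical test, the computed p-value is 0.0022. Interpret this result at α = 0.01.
Since p = 0.0022 < α = 0.01, reject H₀.
There is sufficient evidence to reject the null hypothesis; the result is statistically significant at the 0.01 level.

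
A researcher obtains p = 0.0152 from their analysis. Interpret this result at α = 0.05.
Since p = 0.0152 < α = 0.05, reject H₀.
There is sufficient evidence to reject the null hypothesis; the result is statistically significant at the 0.05 level.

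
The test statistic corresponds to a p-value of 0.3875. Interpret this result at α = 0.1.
Since p = 0.3875 > α = 0.1, fail to reject H₀.
There is insufficient evidence to reject the null hypothesis; the result is not statistically significant at the 0.1 level.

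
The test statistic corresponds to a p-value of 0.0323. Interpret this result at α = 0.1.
Since p = 0.0323 < α = 0.1, reject H₀.
There is sufficient evidence to reject the null hypothesis; the result is statistically significant at the 0.1 level.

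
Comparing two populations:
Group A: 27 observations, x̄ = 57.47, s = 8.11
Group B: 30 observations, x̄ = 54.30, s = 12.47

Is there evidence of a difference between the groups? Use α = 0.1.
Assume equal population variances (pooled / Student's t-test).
Student's two-sample t-test (equal variances):
H₀: μ₁ = μ₂
H₁: μ₁ ≠ μ₂
df = n₁ + n₂ - 2 = 55
Pooled variance s_p² = [(n₁-1)s₁² + (n₂-1)s₂²] / (n₁ + n₂ - 2) = [(26)(8.11²) + (29)(12.47²)] / 55 = 113.0836
SE = √(s_p²(1/n₁ + 1/n₂)) = √(113.0836 × (1/27 + 1/30)) = 2.8209
t = (x̄₁ - x̄₂) / SE = (57.47 - 54.30) / 2.8209 = 3.17 / 2.8209 = 1.124
p-value = 0.2660

Since p-value > α = 0.1, we fail to reject H₀.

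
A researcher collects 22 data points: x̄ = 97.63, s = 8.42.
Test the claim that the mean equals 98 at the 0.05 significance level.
One-sample t-test:
H₀: μ = 98
H₁: μ ≠ 98
df = n - 1 = 21
t = (x̄ - μ₀) / (s/√n) = (97.63 - 98) / (8.42/√22) = -0.206
p-value = 0.8387

Since p-value > α = 0.05, we fail to reject H₀.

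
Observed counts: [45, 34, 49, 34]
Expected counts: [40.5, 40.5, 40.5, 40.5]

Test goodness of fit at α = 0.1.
Chi-square goodness of fit test:
H₀: observed counts match expected distribution
H₁: observed counts differ from expected distribution
df = k - 1 = 3
χ² = Σ(O - E)²/E
   = (45 - 40.5)²/40.5 + (34 - 40.5)²/40.5 + (49 - 40.5)²/40.5 + (34 - 40.5)²/40.5
   = 0.500 + 1.043 + 1.784 + 1.043
   = 4.37
p-value = 0.2241

Since p-value > α = 0.1, we fail to reject H₀.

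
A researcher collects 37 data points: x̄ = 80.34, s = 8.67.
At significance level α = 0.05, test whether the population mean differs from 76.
One-sample t-test:
H₀: μ = 76
H₁: μ ≠ 76
df = n - 1 = 36
t = (x̄ - μ₀) / (s/√n) = (80.34 - 76) / (8.67/√37) = 3.045
p-value = 0.0043

Since p-value < α = 0.05, we reject H₀.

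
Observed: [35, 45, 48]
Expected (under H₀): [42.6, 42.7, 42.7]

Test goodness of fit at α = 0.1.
Chi-square goodness of fit test:
H₀: observed counts match expected distribution
H₁: observed counts differ from expected distribution
df = k - 1 = 2
χ² = Σ(O - E)²/E
   = (35 - 42.6)²/42.6 + (45 - 42.7)²/42.7 + (48 - 42.7)²/42.7
   = 1.356 + 0.124 + 0.658
   = 2.14
p-value = 0.3434

Since p-value > α = 0.1, we fail to reject H₀.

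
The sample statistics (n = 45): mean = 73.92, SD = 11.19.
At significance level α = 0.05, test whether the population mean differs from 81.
One-sample t-test:
H₀: μ = 81
H₁: μ ≠ 81
df = n - 1 = 44
t = (x̄ - μ₀) / (s/√n) = (73.92 - 81) / (11.19/√45) = -4.244
p-value = 0.0001

Since p-value < α = 0.05, we reject H₀.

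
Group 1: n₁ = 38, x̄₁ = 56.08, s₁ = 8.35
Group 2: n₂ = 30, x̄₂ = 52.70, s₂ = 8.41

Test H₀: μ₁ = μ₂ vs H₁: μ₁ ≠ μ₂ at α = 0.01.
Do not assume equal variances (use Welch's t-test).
Welch's two-sample t-test:
H₀: μ₁ = μ₂
H₁: μ₁ ≠ μ₂
s₁²/n₁ = 8.35²/38 = 1.8348,  s₂²/n₂ = 8.41²/30 = 2.3576
SE = √(s₁²/n₁ + s₂²/n₂) = √(1.8348 + 2.3576) = 2.0475
df (Welch-Satterthwaite) = (s₁²/n₁ + s₂²/n₂)² / [(s₁²/n₁)²/(n₁-1) + (s₂²/n₂)²/(n₂-1)] ≈ 62.18
t = (x̄₁ - x̄₂) / SE = (56.08 - 52.70) / 2.0475 = 3.38 / 2.0475 = 1.651
p-value = 0.1038

Since p-value > α = 0.01, we fail to reject H₀.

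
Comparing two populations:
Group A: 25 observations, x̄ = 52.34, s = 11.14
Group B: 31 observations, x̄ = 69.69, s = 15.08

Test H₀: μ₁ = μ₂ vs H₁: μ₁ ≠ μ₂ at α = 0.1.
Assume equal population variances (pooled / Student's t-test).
Student's two-sample t-test (equal variances):
H₀: μ₁ = μ₂
H₁: μ₁ ≠ μ₂
df = n₁ + n₂ - 2 = 54
Pooled variance s_p² = [(n₁-1)s₁² + (n₂-1)s₂²] / (n₁ + n₂ - 2) = [(24)(11.14²) + (30)(15.08²)] / 54 = 181.4923
SE = √(s_p²(1/n₁ + 1/n₂)) = √(181.4923 × (1/25 + 1/31)) = 3.6214
t = (x̄₁ - x̄₂) / SE = (52.34 - 69.69) / 3.6214 = -17.35 / 3.6214 = -4.791
p-value < 0.0001

Since p-value < α = 0.1, we reject H₀.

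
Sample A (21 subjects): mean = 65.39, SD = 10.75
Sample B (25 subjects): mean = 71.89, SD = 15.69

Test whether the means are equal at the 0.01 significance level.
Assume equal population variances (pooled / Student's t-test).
Student's two-sample t-test (equal variances):
H₀: μ₁ = μ₂
H₁: μ₁ ≠ μ₂
df = n₁ + n₂ - 2 = 44
Pooled variance s_p² = [(n₁-1)s₁² + (n₂-1)s₂²] / (n₁ + n₂ - 2) = [(20)(10.75²) + (24)(15.69²)] / 44 = 186.8063
SE = √(s_p²(1/n₁ + 1/n₂)) = √(186.8063 × (1/21 + 1/25)) = 4.0457
t = (x̄₁ - x̄₂) / SE = (65.39 - 71.89) / 4.0457 = -6.50 / 4.0457 = -1.607
p-value = 0.1153

Since p-value > α = 0.01, we fail to reject H₀.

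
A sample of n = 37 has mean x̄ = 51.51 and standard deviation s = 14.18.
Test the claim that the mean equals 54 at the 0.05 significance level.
One-sample t-test:
H₀: μ = 54
H₁: μ ≠ 54
df = n - 1 = 36
t = (x̄ - μ₀) / (s/√n) = (51.51 - 54) / (14.18/√37) = -1.068
p-value = 0.2926

Since p-value > α = 0.05, we fail to reject H₀.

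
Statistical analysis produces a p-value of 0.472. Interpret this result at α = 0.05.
Since p = 0.472 > α = 0.05, fail to reject H₀.
There is insufficient evidence to reject the null hypothesis; the result is not statistically significant at the 0.05 level.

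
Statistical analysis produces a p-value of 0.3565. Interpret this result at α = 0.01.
Since p = 0.3565 > α = 0.01, fail to reject H₀.
There is insufficient evidence to reject the null hypothesis; the result is not statistically significant at the 0.01 level.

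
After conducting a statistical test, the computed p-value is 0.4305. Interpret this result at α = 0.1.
Since p = 0.4305 > α = 0.1, fail to reject H₀.
There is insufficient evidence to reject the null hypothesis; the result is not statistically significant at the 0.1 level.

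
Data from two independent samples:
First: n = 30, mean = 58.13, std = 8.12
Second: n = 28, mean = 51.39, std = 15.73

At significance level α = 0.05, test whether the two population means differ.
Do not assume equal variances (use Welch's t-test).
Welch's two-sample t-test:
H₀: μ₁ = μ₂
H₁: μ₁ ≠ μ₂
s₁²/n₁ = 8.12²/30 = 2.1978,  s₂²/n₂ = 15.73²/28 = 8.8369
SE = √(s₁²/n₁ + s₂²/n₂) = √(2.1978 + 8.8369) = 3.3219
df (Welch-Satterthwaite) = (s₁²/n₁ + s₂²/n₂)² / [(s₁²/n₁)²/(n₁-1) + (s₂²/n₂)²/(n₂-1)] ≈ 39.81
t = (x̄₁ - x̄₂) / SE = (58.13 - 51.39) / 3.3219 = 6.74 / 3.3219 = 2.029
p-value = 0.0492

Since p-value < α = 0.05, we reject H₀.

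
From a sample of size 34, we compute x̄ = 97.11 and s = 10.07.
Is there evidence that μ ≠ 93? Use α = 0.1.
One-sample t-test:
H₀: μ = 93
H₁: μ ≠ 93
df = n - 1 = 33
t = (x̄ - μ₀) / (s/√n) = (97.11 - 93) / (10.07/√34) = 2.380
p-value = 0.0233

Since p-value < α = 0.1, we reject H₀.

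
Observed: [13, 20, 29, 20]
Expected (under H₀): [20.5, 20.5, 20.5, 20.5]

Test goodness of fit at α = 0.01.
Chi-square goodness of fit test:
H₀: observed counts match expected distribution
H₁: observed counts differ from expected distribution
df = k - 1 = 3
χ² = Σ(O - E)²/E
   = (13 - 20.5)²/20.5 + (20 - 20.5)²/20.5 + (29 - 20.5)²/20.5 + (20 - 20.5)²/20.5
   = 2.744 + 0.012 + 3.524 + 0.012
   = 6.29
p-value = 0.0982

Since p-value > α = 0.01, we fail to reject H₀.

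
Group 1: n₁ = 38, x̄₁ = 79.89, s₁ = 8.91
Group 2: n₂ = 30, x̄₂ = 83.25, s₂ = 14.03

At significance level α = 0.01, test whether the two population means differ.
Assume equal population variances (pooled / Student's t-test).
Student's two-sample t-test (equal variances):
H₀: μ₁ = μ₂
H₁: μ₁ ≠ μ₂
df = n₁ + n₂ - 2 = 66
Pooled variance s_p² = [(n₁-1)s₁² + (n₂-1)s₂²] / (n₁ + n₂ - 2) = [(37)(8.91²) + (29)(14.03²)] / 66 = 130.9961
SE = √(s_p²(1/n₁ + 1/n₂)) = √(130.9961 × (1/38 + 1/30)) = 2.7953
t = (x̄₁ - x̄₂) / SE = (79.89 - 83.25) / 2.7953 = -3.36 / 2.7953 = -1.202
p-value = 0.2337

Since p-value > α = 0.01, we fail to reject H₀.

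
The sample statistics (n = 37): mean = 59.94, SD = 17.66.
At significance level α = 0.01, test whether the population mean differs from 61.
One-sample t-test:
H₀: μ = 61
H₁: μ ≠ 61
df = n - 1 = 36
t = (x̄ - μ₀) / (s/√n) = (59.94 - 61) / (17.66/√37) = -0.365
p-value = 0.7172

Since p-value > α = 0.01, we fail to reject H₀.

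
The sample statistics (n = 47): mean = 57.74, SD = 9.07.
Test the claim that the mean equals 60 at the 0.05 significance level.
One-sample t-test:
H₀: μ = 60
H₁: μ ≠ 60
df = n - 1 = 46
t = (x̄ - μ₀) / (s/√n) = (57.74 - 60) / (9.07/√47) = -1.708
p-value = 0.0943

Since p-value > α = 0.05, we fail to reject H₀.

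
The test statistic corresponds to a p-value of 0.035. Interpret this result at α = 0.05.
Since p = 0.035 < α = 0.05, reject H₀.
There is sufficient evidence to reject the null hypothesis; the result is statistically significant at the 0.05 level.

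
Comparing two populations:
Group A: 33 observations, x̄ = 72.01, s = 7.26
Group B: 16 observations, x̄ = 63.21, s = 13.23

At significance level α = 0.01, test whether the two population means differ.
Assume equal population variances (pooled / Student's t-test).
Student's two-sample t-test (equal variances):
H₀: μ₁ = μ₂
H₁: μ₁ ≠ μ₂
df = n₁ + n₂ - 2 = 47
Pooled variance s_p² = [(n₁-1)s₁² + (n₂-1)s₂²] / (n₁ + n₂ - 2) = [(32)(7.26²) + (15)(13.23²)] / 47 = 91.7476
SE = √(s_p²(1/n₁ + 1/n₂)) = √(91.7476 × (1/33 + 1/16)) = 2.9180
t = (x̄₁ - x̄₂) / SE = (72.01 - 63.21) / 2.9180 = 8.80 / 2.9180 = 3.016
p-value = 0.0041

Since p-value < α = 0.01, we reject H₀.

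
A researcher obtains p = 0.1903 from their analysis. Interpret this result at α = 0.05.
Since p = 0.1903 > α = 0.05, fail to reject H₀.
There is insufficient evidence to reject the null hypothesis; the result is not statistically significant at the 0.05 level.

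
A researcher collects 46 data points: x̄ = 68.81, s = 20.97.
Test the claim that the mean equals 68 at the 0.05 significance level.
One-sample t-test:
H₀: μ = 68
H₁: μ ≠ 68
df = n - 1 = 45
t = (x̄ - μ₀) / (s/√n) = (68.81 - 68) / (20.97/√46) = 0.262
p-value = 0.7945

Since p-value > α = 0.05, we fail to reject H₀.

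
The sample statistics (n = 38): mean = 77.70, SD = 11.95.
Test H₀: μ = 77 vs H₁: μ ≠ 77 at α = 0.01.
One-sample t-test:
H₀: μ = 77
H₁: μ ≠ 77
df = n - 1 = 37
t = (x̄ - μ₀) / (s/√n) = (77.70 - 77) / (11.95/√38) = 0.361
p-value = 0.7201

Since p-value > α = 0.01, we fail to reject H₀.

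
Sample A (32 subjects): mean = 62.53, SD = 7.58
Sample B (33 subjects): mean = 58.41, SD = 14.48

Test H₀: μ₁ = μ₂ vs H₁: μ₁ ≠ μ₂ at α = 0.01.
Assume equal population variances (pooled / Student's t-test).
Student's two-sample t-test (equal variances):
H₀: μ₁ = μ₂
H₁: μ₁ ≠ μ₂
df = n₁ + n₂ - 2 = 63
Pooled variance s_p² = [(n₁-1)s₁² + (n₂-1)s₂²] / (n₁ + n₂ - 2) = [(31)(7.58²) + (32)(14.48²)] / 63 = 134.7714
SE = √(s_p²(1/n₁ + 1/n₂)) = √(134.7714 × (1/32 + 1/33)) = 2.8802
t = (x̄₁ - x̄₂) / SE = (62.53 - 58.41) / 2.8802 = 4.12 / 2.8802 = 1.430
p-value = 0.1575

Since p-value > α = 0.01, we fail to reject H₀.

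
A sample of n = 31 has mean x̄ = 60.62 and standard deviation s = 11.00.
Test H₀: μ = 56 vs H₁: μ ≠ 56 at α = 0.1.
One-sample t-test:
H₀: μ = 56
H₁: μ ≠ 56
df = n - 1 = 30
t = (x̄ - μ₀) / (s/√n) = (60.62 - 56) / (11.00/√31) = 2.338
p-value = 0.0262

Since p-value < α = 0.1, we reject H₀.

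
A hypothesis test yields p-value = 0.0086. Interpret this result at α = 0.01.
Since p = 0.0086 < α = 0.01, reject H₀.
There is sufficient evidence to reject the null hypothesis; the result is statistically significant at the 0.01 level.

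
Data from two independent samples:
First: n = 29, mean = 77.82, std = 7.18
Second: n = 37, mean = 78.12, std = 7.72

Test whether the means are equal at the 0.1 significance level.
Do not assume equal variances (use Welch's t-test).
Welch's two-sample t-test:
H₀: μ₁ = μ₂
H₁: μ₁ ≠ μ₂
s₁²/n₁ = 7.18²/29 = 1.7777,  s₂²/n₂ = 7.72²/37 = 1.6108
SE = √(s₁²/n₁ + s₂²/n₂) = √(1.7777 + 1.6108) = 1.8408
df (Welch-Satterthwaite) = (s₁²/n₁ + s₂²/n₂)² / [(s₁²/n₁)²/(n₁-1) + (s₂²/n₂)²/(n₂-1)] ≈ 62.08
t = (x̄₁ - x̄₂) / SE = (77.82 - 78.12) / 1.8408 = -0.30 / 1.8408 = -0.163
p-value = 0.8711

Since p-value > α = 0.1, we fail to reject H₀.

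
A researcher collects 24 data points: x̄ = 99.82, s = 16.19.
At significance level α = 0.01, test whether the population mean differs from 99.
One-sample t-test:
H₀: μ = 99
H₁: μ ≠ 99
df = n - 1 = 23
t = (x̄ - μ₀) / (s/√n) = (99.82 - 99) / (16.19/√24) = 0.248
p-value = 0.8062

Since p-value > α = 0.01, we fail to reject H₀.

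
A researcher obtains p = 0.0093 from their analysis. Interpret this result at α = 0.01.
Since p = 0.0093 < α = 0.01, reject H₀.
There is sufficient evidence to reject the null hypothesis; the result is statistically significant at the 0.01 level.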